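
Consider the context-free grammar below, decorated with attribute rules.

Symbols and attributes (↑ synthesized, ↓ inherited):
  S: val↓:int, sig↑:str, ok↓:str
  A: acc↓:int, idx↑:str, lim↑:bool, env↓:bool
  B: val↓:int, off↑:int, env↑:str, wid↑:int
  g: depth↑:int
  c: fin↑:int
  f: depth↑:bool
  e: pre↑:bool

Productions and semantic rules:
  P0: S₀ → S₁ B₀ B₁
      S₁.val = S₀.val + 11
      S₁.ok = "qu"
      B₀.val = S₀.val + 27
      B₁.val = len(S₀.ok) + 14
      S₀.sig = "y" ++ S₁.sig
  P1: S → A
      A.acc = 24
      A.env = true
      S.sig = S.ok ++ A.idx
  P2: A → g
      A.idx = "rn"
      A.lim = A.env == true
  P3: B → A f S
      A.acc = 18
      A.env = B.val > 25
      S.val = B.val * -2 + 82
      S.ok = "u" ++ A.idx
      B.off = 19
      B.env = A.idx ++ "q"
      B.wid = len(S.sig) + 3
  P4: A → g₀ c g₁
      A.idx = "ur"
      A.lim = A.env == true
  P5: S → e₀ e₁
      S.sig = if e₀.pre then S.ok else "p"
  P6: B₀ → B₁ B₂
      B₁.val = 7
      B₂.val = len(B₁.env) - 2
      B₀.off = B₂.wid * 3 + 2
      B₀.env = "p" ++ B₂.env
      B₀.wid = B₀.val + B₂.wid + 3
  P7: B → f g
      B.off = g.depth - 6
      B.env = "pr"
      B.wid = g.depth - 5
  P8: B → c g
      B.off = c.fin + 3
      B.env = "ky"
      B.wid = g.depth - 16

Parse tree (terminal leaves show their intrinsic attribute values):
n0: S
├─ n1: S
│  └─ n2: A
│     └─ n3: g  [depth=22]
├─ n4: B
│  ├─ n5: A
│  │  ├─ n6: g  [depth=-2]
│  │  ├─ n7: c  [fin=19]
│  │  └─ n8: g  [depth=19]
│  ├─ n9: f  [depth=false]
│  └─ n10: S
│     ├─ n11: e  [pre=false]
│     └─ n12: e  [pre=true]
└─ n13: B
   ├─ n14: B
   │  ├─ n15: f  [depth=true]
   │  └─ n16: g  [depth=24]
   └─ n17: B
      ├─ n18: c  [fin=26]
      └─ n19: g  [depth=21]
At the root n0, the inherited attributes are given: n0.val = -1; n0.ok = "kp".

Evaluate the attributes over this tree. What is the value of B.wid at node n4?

1. n0.val = -1  [given at root]
2. n0.ok = "kp"  [given at root]
3. n1.val = 10  [S₀.val + 11]
4. n1.ok = "qu"  ["qu"]
5. n2.acc = 24  [24]
6. n2.env = true  [true]
7. n3.depth = 22  [terminal]
8. n2.idx = "rn"  ["rn"]
9. n2.lim = true  [A.env == true]
10. n1.sig = "qurn"  [S.ok ++ A.idx]
11. n4.val = 26  [S₀.val + 27]
12. n5.acc = 18  [18]
13. n5.env = true  [B.val > 25]
14. n6.depth = -2  [terminal]
15. n7.fin = 19  [terminal]
16. n8.depth = 19  [terminal]
17. n5.idx = "ur"  ["ur"]
18. n5.lim = true  [A.env == true]
19. n9.depth = false  [terminal]
20. n10.val = 30  [B.val * -2 + 82]
21. n10.ok = "uur"  ["u" ++ A.idx]
22. n11.pre = false  [terminal]
23. n12.pre = true  [terminal]
24. n10.sig = "p"  [if e₀.pre then S.ok else "p"]
25. n4.off = 19  [19]
26. n4.env = "urq"  [A.idx ++ "q"]
27. n4.wid = 4  [len(S.sig) + 3]
28. n13.val = 16  [len(S₀.ok) + 14]
29. n14.val = 7  [7]
30. n15.depth = true  [terminal]
31. n16.depth = 24  [terminal]
32. n14.off = 18  [g.depth - 6]
33. n14.env = "pr"  ["pr"]
34. n14.wid = 19  [g.depth - 5]
35. n17.val = 0  [len(B₁.env) - 2]
36. n18.fin = 26  [terminal]
37. n19.depth = 21  [terminal]
38. n17.off = 29  [c.fin + 3]
39. n17.env = "ky"  ["ky"]
40. n17.wid = 5  [g.depth - 16]
41. n13.off = 17  [B₂.wid * 3 + 2]
42. n13.env = "pky"  ["p" ++ B₂.env]
43. n13.wid = 24  [B₀.val + B₂.wid + 3]
44. n0.sig = "yqurn"  ["y" ++ S₁.sig]

4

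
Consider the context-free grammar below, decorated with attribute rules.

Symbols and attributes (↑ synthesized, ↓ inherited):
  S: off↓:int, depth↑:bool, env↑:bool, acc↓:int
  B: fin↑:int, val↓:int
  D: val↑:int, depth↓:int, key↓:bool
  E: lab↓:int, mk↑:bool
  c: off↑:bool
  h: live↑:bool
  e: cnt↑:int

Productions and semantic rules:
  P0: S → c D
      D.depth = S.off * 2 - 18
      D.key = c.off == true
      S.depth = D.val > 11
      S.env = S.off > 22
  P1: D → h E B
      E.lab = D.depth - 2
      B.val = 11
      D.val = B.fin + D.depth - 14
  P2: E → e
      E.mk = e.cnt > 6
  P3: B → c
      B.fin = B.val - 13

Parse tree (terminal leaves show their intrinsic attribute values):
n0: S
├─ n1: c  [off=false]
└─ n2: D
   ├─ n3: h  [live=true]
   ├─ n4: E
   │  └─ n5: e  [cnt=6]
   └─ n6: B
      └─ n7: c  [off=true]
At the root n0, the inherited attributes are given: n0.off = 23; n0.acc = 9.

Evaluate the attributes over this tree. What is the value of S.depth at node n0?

1. n0.off = 23  [given at root]
2. n0.acc = 9  [given at root]
3. n1.off = false  [terminal]
4. n2.depth = 28  [S.off * 2 - 18]
5. n2.key = false  [c.off == true]
6. n3.live = true  [terminal]
7. n4.lab = 26  [D.depth - 2]
8. n5.cnt = 6  [terminal]
9. n4.mk = false  [e.cnt > 6]
10. n6.val = 11  [11]
11. n7.off = true  [terminal]
12. n6.fin = -2  [B.val - 13]
13. n2.val = 12  [B.fin + D.depth - 14]
14. n0.depth = true  [D.val > 11]
15. n0.env = true  [S.off > 22]

true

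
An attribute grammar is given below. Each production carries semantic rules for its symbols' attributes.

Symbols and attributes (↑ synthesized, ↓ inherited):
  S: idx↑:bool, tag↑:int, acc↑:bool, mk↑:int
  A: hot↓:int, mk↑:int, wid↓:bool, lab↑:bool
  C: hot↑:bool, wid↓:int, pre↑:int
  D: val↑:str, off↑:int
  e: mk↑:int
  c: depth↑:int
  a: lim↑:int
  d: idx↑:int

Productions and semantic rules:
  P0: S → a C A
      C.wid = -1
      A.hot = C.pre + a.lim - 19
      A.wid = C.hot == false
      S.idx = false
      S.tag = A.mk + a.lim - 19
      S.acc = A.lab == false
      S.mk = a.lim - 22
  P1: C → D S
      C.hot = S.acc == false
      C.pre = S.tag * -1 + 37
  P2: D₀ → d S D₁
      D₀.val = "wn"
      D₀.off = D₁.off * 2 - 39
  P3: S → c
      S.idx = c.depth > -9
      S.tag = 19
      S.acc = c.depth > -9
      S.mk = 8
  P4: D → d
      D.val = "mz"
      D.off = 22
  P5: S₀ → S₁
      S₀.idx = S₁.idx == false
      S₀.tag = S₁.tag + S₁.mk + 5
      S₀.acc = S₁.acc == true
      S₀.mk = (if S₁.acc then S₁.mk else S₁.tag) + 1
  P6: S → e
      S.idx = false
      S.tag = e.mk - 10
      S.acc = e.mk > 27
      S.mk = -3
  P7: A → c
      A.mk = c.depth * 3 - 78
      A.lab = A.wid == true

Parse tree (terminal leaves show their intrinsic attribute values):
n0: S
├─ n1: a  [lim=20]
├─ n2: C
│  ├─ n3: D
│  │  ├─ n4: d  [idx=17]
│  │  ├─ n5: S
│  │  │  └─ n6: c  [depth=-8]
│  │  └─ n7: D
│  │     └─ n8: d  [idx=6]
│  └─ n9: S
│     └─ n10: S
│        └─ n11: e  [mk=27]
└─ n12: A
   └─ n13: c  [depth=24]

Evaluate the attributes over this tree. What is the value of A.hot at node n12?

19

1. n1.lim = 20  [terminal]
2. n2.wid = -1  [-1]
3. n4.idx = 17  [terminal]
4. n6.depth = -8  [terminal]
5. n5.idx = true  [c.depth > -9]
6. n5.tag = 19  [19]
7. n5.acc = true  [c.depth > -9]
8. n5.mk = 8  [8]
9. n8.idx = 6  [terminal]
10. n7.val = "mz"  ["mz"]
11. n7.off = 22  [22]
12. n3.val = "wn"  ["wn"]
13. n3.off = 5  [D₁.off * 2 - 39]
14. n11.mk = 27  [terminal]
15. n10.idx = false  [false]
16. n10.tag = 17  [e.mk - 10]
17. n10.acc = false  [e.mk > 27]
18. n10.mk = -3  [-3]
19. n9.idx = true  [S₁.idx == false]
20. n9.tag = 19  [S₁.tag + S₁.mk + 5]
21. n9.acc = false  [S₁.acc == true]
22. n9.mk = 18  [(if S₁.acc then S₁.mk else S₁.tag) + 1]
23. n2.hot = true  [S.acc == false]
24. n2.pre = 18  [S.tag * -1 + 37]
25. n12.hot = 19  [C.pre + a.lim - 19]
26. n12.wid = false  [C.hot == false]
27. n13.depth = 24  [terminal]
28. n12.mk = -6  [c.depth * 3 - 78]
29. n12.lab = false  [A.wid == true]
30. n0.idx = false  [false]
31. n0.tag = -5  [A.mk + a.lim - 19]
32. n0.acc = true  [A.lab == false]
33. n0.mk = -2  [a.lim - 22]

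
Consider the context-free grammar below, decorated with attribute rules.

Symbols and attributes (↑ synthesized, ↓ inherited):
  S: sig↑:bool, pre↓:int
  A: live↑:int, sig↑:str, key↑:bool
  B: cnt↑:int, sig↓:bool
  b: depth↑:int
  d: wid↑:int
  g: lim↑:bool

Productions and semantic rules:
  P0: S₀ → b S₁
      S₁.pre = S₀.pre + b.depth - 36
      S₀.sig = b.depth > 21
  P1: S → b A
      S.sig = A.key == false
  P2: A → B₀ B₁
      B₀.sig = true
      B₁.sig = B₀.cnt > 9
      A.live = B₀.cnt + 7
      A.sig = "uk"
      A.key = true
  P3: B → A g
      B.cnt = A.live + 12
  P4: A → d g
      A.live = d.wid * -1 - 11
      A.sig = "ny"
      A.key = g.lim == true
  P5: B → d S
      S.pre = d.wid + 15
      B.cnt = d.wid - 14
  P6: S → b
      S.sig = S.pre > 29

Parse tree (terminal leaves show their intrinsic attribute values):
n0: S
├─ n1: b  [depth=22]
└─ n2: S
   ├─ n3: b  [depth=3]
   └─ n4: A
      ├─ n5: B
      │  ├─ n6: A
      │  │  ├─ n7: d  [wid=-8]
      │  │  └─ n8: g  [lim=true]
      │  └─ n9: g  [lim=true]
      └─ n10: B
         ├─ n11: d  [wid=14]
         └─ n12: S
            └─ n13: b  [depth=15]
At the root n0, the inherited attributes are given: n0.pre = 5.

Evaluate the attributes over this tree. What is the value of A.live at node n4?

1. n0.pre = 5  [given at root]
2. n1.depth = 22  [terminal]
3. n2.pre = -9  [S₀.pre + b.depth - 36]
4. n3.depth = 3  [terminal]
5. n5.sig = true  [true]
6. n7.wid = -8  [terminal]
7. n8.lim = true  [terminal]
8. n6.live = -3  [d.wid * -1 - 11]
9. n6.sig = "ny"  ["ny"]
10. n6.key = true  [g.lim == true]
11. n9.lim = true  [terminal]
12. n5.cnt = 9  [A.live + 12]
13. n10.sig = false  [B₀.cnt > 9]
14. n11.wid = 14  [terminal]
15. n12.pre = 29  [d.wid + 15]
16. n13.depth = 15  [terminal]
17. n12.sig = false  [S.pre > 29]
18. n10.cnt = 0  [d.wid - 14]
19. n4.live = 16  [B₀.cnt + 7]
20. n4.sig = "uk"  ["uk"]
21. n4.key = true  [true]
22. n2.sig = false  [A.key == false]
23. n0.sig = true  [b.depth > 21]

16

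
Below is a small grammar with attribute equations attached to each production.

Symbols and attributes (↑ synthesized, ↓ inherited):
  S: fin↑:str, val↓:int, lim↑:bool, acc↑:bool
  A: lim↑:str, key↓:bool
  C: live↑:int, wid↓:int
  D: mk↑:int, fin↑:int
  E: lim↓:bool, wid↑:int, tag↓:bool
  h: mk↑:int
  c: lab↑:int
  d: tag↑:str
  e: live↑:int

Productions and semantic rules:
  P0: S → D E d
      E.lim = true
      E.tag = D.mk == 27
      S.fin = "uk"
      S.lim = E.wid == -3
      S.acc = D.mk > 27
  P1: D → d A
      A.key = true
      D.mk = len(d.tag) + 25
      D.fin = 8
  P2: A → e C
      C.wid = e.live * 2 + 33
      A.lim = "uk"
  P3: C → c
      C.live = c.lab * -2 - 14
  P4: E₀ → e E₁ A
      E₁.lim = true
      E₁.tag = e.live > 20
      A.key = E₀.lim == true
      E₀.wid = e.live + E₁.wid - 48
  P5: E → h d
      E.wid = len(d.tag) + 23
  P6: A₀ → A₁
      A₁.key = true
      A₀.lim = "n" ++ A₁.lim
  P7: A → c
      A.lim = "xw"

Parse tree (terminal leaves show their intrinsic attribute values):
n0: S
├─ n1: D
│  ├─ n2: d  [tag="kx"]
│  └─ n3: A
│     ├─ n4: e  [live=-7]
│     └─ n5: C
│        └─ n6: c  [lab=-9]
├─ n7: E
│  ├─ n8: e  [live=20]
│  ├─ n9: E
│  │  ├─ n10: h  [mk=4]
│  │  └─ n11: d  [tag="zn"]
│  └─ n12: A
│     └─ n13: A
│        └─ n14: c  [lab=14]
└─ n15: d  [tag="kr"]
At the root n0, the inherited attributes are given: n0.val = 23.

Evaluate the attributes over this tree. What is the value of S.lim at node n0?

1. n0.val = 23  [given at root]
2. n2.tag = "kx"  [terminal]
3. n3.key = true  [true]
4. n4.live = -7  [terminal]
5. n5.wid = 19  [e.live * 2 + 33]
6. n6.lab = -9  [terminal]
7. n5.live = 4  [c.lab * -2 - 14]
8. n3.lim = "uk"  ["uk"]
9. n1.mk = 27  [len(d.tag) + 25]
10. n1.fin = 8  [8]
11. n7.lim = true  [true]
12. n7.tag = true  [D.mk == 27]
13. n8.live = 20  [terminal]
14. n9.lim = true  [true]
15. n9.tag = false  [e.live > 20]
16. n10.mk = 4  [terminal]
17. n11.tag = "zn"  [terminal]
18. n9.wid = 25  [len(d.tag) + 23]
19. n12.key = true  [E₀.lim == true]
20. n13.key = true  [true]
21. n14.lab = 14  [terminal]
22. n13.lim = "xw"  ["xw"]
23. n12.lim = "nxw"  ["n" ++ A₁.lim]
24. n7.wid = -3  [e.live + E₁.wid - 48]
25. n15.tag = "kr"  [terminal]
26. n0.fin = "uk"  ["uk"]
27. n0.lim = true  [E.wid == -3]
28. n0.acc = false  [D.mk > 27]

true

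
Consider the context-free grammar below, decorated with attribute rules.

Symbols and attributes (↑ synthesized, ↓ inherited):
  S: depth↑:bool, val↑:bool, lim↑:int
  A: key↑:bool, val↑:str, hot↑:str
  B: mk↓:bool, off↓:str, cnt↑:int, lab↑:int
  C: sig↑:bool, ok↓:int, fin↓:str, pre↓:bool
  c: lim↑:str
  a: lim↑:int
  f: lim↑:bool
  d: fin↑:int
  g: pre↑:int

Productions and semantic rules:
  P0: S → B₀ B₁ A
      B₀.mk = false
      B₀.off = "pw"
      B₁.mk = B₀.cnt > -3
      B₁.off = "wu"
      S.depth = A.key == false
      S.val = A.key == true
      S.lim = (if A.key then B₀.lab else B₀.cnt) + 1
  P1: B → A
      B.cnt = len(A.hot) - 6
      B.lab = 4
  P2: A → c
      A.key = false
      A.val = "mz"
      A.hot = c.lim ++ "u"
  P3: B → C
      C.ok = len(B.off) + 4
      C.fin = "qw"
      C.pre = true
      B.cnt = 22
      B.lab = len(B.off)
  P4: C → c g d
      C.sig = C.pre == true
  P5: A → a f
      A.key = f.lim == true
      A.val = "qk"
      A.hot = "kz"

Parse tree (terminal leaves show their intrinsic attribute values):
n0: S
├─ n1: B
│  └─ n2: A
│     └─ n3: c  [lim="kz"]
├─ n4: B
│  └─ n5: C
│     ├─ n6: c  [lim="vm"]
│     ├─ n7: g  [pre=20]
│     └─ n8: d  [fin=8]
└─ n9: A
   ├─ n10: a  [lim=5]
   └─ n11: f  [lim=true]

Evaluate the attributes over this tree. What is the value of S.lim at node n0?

5

1. n1.mk = false  [false]
2. n1.off = "pw"  ["pw"]
3. n3.lim = "kz"  [terminal]
4. n2.key = false  [false]
5. n2.val = "mz"  ["mz"]
6. n2.hot = "kzu"  [c.lim ++ "u"]
7. n1.cnt = -3  [len(A.hot) - 6]
8. n1.lab = 4  [4]
9. n4.mk = false  [B₀.cnt > -3]
10. n4.off = "wu"  ["wu"]
11. n5.ok = 6  [len(B.off) + 4]
12. n5.fin = "qw"  ["qw"]
13. n5.pre = true  [true]
14. n6.lim = "vm"  [terminal]
15. n7.pre = 20  [terminal]
16. n8.fin = 8  [terminal]
17. n5.sig = true  [C.pre == true]
18. n4.cnt = 22  [22]
19. n4.lab = 2  [len(B.off)]
20. n10.lim = 5  [terminal]
21. n11.lim = true  [terminal]
22. n9.key = true  [f.lim == true]
23. n9.val = "qk"  ["qk"]
24. n9.hot = "kz"  ["kz"]
25. n0.depth = false  [A.key == false]
26. n0.val = true  [A.key == true]
27. n0.lim = 5  [(if A.key then B₀.lab else B₀.cnt) + 1]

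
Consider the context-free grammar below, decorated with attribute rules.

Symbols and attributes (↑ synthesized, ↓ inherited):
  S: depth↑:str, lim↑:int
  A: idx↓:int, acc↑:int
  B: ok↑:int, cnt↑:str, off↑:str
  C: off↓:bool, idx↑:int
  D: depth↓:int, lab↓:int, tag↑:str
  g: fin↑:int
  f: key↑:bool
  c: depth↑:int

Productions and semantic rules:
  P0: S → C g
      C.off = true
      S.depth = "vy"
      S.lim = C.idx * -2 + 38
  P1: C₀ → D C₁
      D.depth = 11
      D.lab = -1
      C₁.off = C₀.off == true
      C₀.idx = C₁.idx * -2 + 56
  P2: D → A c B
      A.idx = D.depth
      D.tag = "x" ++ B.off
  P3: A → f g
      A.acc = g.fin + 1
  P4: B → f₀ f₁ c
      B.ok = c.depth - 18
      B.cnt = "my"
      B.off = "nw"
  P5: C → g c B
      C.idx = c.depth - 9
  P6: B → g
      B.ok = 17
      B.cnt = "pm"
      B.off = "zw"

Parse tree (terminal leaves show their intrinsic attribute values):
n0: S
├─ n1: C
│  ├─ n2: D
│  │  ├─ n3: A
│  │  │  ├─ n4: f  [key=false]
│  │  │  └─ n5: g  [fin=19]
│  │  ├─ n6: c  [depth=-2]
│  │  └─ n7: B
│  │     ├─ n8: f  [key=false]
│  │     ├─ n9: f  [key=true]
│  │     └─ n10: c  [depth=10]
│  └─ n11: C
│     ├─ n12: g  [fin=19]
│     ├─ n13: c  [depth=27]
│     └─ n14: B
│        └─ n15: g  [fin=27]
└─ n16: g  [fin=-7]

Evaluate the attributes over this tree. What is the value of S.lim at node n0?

-2

1. n1.off = true  [true]
2. n2.depth = 11  [11]
3. n2.lab = -1  [-1]
4. n3.idx = 11  [D.depth]
5. n4.key = false  [terminal]
6. n5.fin = 19  [terminal]
7. n3.acc = 20  [g.fin + 1]
8. n6.depth = -2  [terminal]
9. n8.key = false  [terminal]
10. n9.key = true  [terminal]
11. n10.depth = 10  [terminal]
12. n7.ok = -8  [c.depth - 18]
13. n7.cnt = "my"  ["my"]
14. n7.off = "nw"  ["nw"]
15. n2.tag = "xnw"  ["x" ++ B.off]
16. n11.off = true  [C₀.off == true]
17. n12.fin = 19  [terminal]
18. n13.depth = 27  [terminal]
19. n15.fin = 27  [terminal]
20. n14.ok = 17  [17]
21. n14.cnt = "pm"  ["pm"]
22. n14.off = "zw"  ["zw"]
23. n11.idx = 18  [c.depth - 9]
24. n1.idx = 20  [C₁.idx * -2 + 56]
25. n16.fin = -7  [terminal]
26. n0.depth = "vy"  ["vy"]
27. n0.lim = -2  [C.idx * -2 + 38]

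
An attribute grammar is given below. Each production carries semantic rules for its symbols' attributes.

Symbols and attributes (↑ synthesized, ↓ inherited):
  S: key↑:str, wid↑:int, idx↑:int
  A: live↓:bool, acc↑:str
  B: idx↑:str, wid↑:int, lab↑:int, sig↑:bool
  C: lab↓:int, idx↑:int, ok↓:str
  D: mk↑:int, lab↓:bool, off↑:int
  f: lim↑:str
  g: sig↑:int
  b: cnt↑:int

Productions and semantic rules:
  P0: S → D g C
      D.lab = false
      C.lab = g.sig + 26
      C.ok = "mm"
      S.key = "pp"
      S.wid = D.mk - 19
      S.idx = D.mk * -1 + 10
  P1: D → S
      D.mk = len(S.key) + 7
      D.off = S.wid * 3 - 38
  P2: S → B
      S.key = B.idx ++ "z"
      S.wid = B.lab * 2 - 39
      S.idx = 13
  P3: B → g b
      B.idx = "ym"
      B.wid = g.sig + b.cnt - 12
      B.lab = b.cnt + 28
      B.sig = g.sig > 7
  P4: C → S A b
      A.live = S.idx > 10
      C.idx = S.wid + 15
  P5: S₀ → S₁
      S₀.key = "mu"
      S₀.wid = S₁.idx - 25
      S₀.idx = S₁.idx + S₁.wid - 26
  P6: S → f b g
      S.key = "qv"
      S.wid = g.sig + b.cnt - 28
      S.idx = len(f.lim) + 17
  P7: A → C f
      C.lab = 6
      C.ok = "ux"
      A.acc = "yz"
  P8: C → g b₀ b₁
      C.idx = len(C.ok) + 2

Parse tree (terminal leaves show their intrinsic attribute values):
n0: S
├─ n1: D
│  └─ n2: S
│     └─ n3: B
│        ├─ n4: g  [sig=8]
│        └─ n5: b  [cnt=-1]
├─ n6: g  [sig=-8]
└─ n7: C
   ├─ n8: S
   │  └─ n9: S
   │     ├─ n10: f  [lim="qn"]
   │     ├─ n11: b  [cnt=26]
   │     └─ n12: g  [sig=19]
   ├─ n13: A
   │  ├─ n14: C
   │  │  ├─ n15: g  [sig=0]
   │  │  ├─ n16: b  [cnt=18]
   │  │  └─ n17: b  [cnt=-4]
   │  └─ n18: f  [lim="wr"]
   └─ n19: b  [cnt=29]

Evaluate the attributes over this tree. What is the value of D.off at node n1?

1. n1.lab = false  [false]
2. n4.sig = 8  [terminal]
3. n5.cnt = -1  [terminal]
4. n3.idx = "ym"  ["ym"]
5. n3.wid = -5  [g.sig + b.cnt - 12]
6. n3.lab = 27  [b.cnt + 28]
7. n3.sig = true  [g.sig > 7]
8. n2.key = "ymz"  [B.idx ++ "z"]
9. n2.wid = 15  [B.lab * 2 - 39]
10. n2.idx = 13  [13]
11. n1.mk = 10  [len(S.key) + 7]
12. n1.off = 7  [S.wid * 3 - 38]
13. n6.sig = -8  [terminal]
14. n7.lab = 18  [g.sig + 26]
15. n7.ok = "mm"  ["mm"]
16. n10.lim = "qn"  [terminal]
17. n11.cnt = 26  [terminal]
18. n12.sig = 19  [terminal]
19. n9.key = "qv"  ["qv"]
20. n9.wid = 17  [g.sig + b.cnt - 28]
21. n9.idx = 19  [len(f.lim) + 17]
22. n8.key = "mu"  ["mu"]
23. n8.wid = -6  [S₁.idx - 25]
24. n8.idx = 10  [S₁.idx + S₁.wid - 26]
25. n13.live = false  [S.idx > 10]
26. n14.lab = 6  [6]
27. n14.ok = "ux"  ["ux"]
28. n15.sig = 0  [terminal]
29. n16.cnt = 18  [terminal]
30. n17.cnt = -4  [terminal]
31. n14.idx = 4  [len(C.ok) + 2]
32. n18.lim = "wr"  [terminal]
33. n13.acc = "yz"  ["yz"]
34. n19.cnt = 29  [terminal]
35. n7.idx = 9  [S.wid + 15]
36. n0.key = "pp"  ["pp"]
37. n0.wid = -9  [D.mk - 19]
38. n0.idx = 0  [D.mk * -1 + 10]

7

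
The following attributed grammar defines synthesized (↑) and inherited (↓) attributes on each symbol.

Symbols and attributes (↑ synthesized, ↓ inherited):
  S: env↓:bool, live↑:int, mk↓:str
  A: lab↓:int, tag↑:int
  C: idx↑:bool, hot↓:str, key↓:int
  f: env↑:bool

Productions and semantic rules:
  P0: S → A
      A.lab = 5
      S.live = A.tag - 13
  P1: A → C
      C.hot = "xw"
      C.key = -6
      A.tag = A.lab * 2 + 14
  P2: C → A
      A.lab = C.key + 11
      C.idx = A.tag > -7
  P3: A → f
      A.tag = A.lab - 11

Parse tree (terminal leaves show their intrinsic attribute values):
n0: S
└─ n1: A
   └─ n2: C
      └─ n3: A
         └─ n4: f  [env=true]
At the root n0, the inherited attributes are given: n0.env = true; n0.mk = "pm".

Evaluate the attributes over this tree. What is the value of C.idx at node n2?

1. n0.env = true  [given at root]
2. n0.mk = "pm"  [given at root]
3. n1.lab = 5  [5]
4. n2.hot = "xw"  ["xw"]
5. n2.key = -6  [-6]
6. n3.lab = 5  [C.key + 11]
7. n4.env = true  [terminal]
8. n3.tag = -6  [A.lab - 11]
9. n2.idx = true  [A.tag > -7]
10. n1.tag = 24  [A.lab * 2 + 14]
11. n0.live = 11  [A.tag - 13]

true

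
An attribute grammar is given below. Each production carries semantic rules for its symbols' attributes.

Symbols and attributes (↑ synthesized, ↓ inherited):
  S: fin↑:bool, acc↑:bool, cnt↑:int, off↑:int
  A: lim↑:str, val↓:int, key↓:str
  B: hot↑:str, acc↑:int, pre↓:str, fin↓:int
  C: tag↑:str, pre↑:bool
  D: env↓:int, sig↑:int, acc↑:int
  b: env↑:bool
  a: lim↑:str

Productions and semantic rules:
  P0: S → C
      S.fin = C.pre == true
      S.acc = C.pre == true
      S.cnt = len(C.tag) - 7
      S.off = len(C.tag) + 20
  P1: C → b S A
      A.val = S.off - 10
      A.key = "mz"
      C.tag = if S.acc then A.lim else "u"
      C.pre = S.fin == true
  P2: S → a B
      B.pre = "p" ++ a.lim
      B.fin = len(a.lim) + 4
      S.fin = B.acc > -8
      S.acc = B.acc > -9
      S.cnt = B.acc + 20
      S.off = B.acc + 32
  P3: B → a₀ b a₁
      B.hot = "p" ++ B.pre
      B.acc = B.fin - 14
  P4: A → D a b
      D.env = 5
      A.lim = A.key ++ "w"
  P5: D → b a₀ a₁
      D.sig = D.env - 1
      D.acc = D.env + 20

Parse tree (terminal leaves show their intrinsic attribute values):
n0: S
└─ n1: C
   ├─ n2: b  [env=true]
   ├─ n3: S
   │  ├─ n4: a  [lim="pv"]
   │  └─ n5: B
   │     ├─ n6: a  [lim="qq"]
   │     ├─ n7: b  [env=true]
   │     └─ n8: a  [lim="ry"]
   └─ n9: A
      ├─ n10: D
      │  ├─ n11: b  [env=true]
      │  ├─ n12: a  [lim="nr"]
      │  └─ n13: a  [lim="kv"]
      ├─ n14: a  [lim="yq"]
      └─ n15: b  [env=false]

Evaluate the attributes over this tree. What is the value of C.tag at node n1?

1. n2.env = true  [terminal]
2. n4.lim = "pv"  [terminal]
3. n5.pre = "ppv"  ["p" ++ a.lim]
4. n5.fin = 6  [len(a.lim) + 4]
5. n6.lim = "qq"  [terminal]
6. n7.env = true  [terminal]
7. n8.lim = "ry"  [terminal]
8. n5.hot = "pppv"  ["p" ++ B.pre]
9. n5.acc = -8  [B.fin - 14]
10. n3.fin = false  [B.acc > -8]
11. n3.acc = true  [B.acc > -9]
12. n3.cnt = 12  [B.acc + 20]
13. n3.off = 24  [B.acc + 32]
14. n9.val = 14  [S.off - 10]
15. n9.key = "mz"  ["mz"]
16. n10.env = 5  [5]
17. n11.env = true  [terminal]
18. n12.lim = "nr"  [terminal]
19. n13.lim = "kv"  [terminal]
20. n10.sig = 4  [D.env - 1]
21. n10.acc = 25  [D.env + 20]
22. n14.lim = "yq"  [terminal]
23. n15.env = false  [terminal]
24. n9.lim = "mzw"  [A.key ++ "w"]
25. n1.tag = "mzw"  [if S.acc then A.lim else "u"]
26. n1.pre = false  [S.fin == true]
27. n0.fin = false  [C.pre == true]
28. n0.acc = false  [C.pre == true]
29. n0.cnt = -4  [len(C.tag) - 7]
30. n0.off = 23  [len(C.tag) + 20]

"mzw"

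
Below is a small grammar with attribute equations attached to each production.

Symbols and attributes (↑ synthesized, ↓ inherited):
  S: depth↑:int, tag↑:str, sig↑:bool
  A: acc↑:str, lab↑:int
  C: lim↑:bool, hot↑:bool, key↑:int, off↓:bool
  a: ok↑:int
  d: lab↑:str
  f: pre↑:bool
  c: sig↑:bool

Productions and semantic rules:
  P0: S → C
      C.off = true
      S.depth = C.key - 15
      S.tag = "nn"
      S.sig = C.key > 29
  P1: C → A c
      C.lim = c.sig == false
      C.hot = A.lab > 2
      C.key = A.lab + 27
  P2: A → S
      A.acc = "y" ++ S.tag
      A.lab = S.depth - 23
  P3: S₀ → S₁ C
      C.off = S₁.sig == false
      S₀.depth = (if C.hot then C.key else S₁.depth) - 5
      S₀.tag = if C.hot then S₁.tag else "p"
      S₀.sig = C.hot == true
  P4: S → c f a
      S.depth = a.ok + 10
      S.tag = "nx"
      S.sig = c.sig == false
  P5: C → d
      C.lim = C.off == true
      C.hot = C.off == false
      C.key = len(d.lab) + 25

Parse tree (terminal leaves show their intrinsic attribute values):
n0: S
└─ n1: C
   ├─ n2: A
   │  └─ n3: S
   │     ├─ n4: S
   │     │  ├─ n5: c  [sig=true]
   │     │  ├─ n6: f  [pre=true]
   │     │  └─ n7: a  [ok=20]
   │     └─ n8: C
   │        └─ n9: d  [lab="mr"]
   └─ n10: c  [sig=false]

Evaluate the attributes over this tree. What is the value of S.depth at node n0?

14

1. n1.off = true  [true]
2. n5.sig = true  [terminal]
3. n6.pre = true  [terminal]
4. n7.ok = 20  [terminal]
5. n4.depth = 30  [a.ok + 10]
6. n4.tag = "nx"  ["nx"]
7. n4.sig = false  [c.sig == false]
8. n8.off = true  [S₁.sig == false]
9. n9.lab = "mr"  [terminal]
10. n8.lim = true  [C.off == true]
11. n8.hot = false  [C.off == false]
12. n8.key = 27  [len(d.lab) + 25]
13. n3.depth = 25  [(if C.hot then C.key else S₁.depth) - 5]
14. n3.tag = "p"  [if C.hot then S₁.tag else "p"]
15. n3.sig = false  [C.hot == true]
16. n2.acc = "yp"  ["y" ++ S.tag]
17. n2.lab = 2  [S.depth - 23]
18. n10.sig = false  [terminal]
19. n1.lim = true  [c.sig == false]
20. n1.hot = false  [A.lab > 2]
21. n1.key = 29  [A.lab + 27]
22. n0.depth = 14  [C.key - 15]
23. n0.tag = "nn"  ["nn"]
24. n0.sig = false  [C.key > 29]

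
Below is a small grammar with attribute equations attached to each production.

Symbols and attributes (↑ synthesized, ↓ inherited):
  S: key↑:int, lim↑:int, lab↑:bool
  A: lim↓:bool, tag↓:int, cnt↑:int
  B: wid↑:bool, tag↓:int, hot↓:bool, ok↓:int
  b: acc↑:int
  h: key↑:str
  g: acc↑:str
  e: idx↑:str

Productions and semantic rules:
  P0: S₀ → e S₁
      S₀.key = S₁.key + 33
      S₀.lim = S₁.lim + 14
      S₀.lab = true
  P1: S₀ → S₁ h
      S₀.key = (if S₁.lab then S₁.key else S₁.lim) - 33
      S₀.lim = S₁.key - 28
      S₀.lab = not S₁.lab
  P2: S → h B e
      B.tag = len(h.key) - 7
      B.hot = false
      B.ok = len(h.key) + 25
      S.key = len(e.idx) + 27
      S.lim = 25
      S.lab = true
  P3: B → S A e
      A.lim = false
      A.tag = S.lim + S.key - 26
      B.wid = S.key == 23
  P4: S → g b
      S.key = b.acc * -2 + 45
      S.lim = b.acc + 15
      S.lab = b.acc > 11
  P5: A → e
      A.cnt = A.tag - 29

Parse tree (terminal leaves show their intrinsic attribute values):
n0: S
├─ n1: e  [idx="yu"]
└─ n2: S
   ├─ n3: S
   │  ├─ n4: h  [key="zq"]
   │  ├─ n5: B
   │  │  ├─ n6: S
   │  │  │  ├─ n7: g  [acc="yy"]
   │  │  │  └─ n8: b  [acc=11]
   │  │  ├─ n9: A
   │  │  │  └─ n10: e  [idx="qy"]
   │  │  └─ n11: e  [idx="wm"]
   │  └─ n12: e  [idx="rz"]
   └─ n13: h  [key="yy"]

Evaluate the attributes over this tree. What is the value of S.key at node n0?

29

1. n1.idx = "yu"  [terminal]
2. n4.key = "zq"  [terminal]
3. n5.tag = -5  [len(h.key) - 7]
4. n5.hot = false  [false]
5. n5.ok = 27  [len(h.key) + 25]
6. n7.acc = "yy"  [terminal]
7. n8.acc = 11  [terminal]
8. n6.key = 23  [b.acc * -2 + 45]
9. n6.lim = 26  [b.acc + 15]
10. n6.lab = false  [b.acc > 11]
11. n9.lim = false  [false]
12. n9.tag = 23  [S.lim + S.key - 26]
13. n10.idx = "qy"  [terminal]
14. n9.cnt = -6  [A.tag - 29]
15. n11.idx = "wm"  [terminal]
16. n5.wid = true  [S.key == 23]
17. n12.idx = "rz"  [terminal]
18. n3.key = 29  [len(e.idx) + 27]
19. n3.lim = 25  [25]
20. n3.lab = true  [true]
21. n13.key = "yy"  [terminal]
22. n2.key = -4  [(if S₁.lab then S₁.key else S₁.lim) - 33]
23. n2.lim = 1  [S₁.key - 28]
24. n2.lab = false  [not S₁.lab]
25. n0.key = 29  [S₁.key + 33]
26. n0.lim = 15  [S₁.lim + 14]
27. n0.lab = true  [true]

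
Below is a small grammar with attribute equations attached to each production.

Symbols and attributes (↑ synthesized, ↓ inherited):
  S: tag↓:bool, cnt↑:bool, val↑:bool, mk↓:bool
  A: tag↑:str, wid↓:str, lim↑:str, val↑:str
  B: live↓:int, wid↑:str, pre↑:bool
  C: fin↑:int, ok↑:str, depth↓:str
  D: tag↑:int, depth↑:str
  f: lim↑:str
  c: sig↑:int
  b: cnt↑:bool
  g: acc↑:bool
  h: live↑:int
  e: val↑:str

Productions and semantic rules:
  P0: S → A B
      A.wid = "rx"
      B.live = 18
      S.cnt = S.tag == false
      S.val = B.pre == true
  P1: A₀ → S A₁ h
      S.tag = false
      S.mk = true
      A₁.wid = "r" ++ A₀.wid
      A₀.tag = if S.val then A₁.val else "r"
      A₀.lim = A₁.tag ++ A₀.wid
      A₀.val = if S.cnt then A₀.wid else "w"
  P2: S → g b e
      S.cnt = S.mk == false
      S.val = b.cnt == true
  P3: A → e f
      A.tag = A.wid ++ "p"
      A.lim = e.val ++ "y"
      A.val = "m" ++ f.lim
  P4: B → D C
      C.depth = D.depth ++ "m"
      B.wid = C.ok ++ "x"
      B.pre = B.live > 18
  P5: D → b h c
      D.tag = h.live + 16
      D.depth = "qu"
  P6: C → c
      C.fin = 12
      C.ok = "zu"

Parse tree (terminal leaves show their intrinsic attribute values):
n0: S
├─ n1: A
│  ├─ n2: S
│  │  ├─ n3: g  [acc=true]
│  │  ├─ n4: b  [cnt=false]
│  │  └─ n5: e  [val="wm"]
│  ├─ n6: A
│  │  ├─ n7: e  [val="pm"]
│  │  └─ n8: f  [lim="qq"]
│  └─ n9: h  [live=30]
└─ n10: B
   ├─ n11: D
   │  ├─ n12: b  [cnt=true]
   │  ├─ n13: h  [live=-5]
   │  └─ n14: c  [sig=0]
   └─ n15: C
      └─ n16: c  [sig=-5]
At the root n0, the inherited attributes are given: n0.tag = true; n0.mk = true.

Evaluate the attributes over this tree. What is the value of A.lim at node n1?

1. n0.tag = true  [given at root]
2. n0.mk = true  [given at root]
3. n1.wid = "rx"  ["rx"]
4. n2.tag = false  [false]
5. n2.mk = true  [true]
6. n3.acc = true  [terminal]
7. n4.cnt = false  [terminal]
8. n5.val = "wm"  [terminal]
9. n2.cnt = false  [S.mk == false]
10. n2.val = false  [b.cnt == true]
11. n6.wid = "rrx"  ["r" ++ A₀.wid]
12. n7.val = "pm"  [terminal]
13. n8.lim = "qq"  [terminal]
14. n6.tag = "rrxp"  [A.wid ++ "p"]
15. n6.lim = "pmy"  [e.val ++ "y"]
16. n6.val = "mqq"  ["m" ++ f.lim]
17. n9.live = 30  [terminal]
18. n1.tag = "r"  [if S.val then A₁.val else "r"]
19. n1.lim = "rrxprx"  [A₁.tag ++ A₀.wid]
20. n1.val = "w"  [if S.cnt then A₀.wid else "w"]
21. n10.live = 18  [18]
22. n12.cnt = true  [terminal]
23. n13.live = -5  [terminal]
24. n14.sig = 0  [terminal]
25. n11.tag = 11  [h.live + 16]
26. n11.depth = "qu"  ["qu"]
27. n15.depth = "qum"  [D.depth ++ "m"]
28. n16.sig = -5  [terminal]
29. n15.fin = 12  [12]
30. n15.ok = "zu"  ["zu"]
31. n10.wid = "zux"  [C.ok ++ "x"]
32. n10.pre = false  [B.live > 18]
33. n0.cnt = false  [S.tag == false]
34. n0.val = false  [B.pre == true]

"rrxprx"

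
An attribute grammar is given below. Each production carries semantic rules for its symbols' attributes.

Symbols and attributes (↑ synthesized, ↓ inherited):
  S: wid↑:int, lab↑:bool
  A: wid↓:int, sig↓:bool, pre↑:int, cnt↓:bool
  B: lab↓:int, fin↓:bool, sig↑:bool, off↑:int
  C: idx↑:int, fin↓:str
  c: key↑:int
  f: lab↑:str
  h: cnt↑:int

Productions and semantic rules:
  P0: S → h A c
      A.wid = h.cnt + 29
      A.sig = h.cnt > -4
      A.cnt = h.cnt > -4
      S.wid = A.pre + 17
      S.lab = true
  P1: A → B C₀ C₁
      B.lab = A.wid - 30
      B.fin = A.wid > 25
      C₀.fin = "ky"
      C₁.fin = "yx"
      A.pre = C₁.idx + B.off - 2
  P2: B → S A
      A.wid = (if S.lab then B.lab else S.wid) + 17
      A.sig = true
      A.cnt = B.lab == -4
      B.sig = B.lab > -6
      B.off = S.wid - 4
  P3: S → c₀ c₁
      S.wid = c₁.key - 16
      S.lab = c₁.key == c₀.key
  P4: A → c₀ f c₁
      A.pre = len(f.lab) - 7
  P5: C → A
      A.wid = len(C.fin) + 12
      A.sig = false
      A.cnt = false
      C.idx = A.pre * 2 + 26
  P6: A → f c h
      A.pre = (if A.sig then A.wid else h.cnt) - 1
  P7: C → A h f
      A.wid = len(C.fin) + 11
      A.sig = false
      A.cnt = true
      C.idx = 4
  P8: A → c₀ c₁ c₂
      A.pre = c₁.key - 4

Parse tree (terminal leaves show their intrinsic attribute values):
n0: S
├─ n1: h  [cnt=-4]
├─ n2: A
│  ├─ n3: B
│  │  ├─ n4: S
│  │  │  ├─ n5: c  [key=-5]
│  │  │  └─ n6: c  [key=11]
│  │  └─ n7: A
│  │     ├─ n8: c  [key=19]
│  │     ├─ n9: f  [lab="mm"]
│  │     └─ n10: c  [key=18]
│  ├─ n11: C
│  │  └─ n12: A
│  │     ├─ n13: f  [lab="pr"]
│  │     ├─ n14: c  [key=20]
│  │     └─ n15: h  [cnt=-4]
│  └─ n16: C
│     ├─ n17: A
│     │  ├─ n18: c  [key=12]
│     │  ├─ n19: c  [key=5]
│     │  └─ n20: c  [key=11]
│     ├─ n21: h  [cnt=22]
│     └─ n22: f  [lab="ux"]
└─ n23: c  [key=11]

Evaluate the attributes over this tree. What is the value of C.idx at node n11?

1. n1.cnt = -4  [terminal]
2. n2.wid = 25  [h.cnt + 29]
3. n2.sig = false  [h.cnt > -4]
4. n2.cnt = false  [h.cnt > -4]
5. n3.lab = -5  [A.wid - 30]
6. n3.fin = false  [A.wid > 25]
7. n5.key = -5  [terminal]
8. n6.key = 11  [terminal]
9. n4.wid = -5  [c₁.key - 16]
10. n4.lab = false  [c₁.key == c₀.key]
11. n7.wid = 12  [(if S.lab then B.lab else S.wid) + 17]
12. n7.sig = true  [true]
13. n7.cnt = false  [B.lab == -4]
14. n8.key = 19  [terminal]
15. n9.lab = "mm"  [terminal]
16. n10.key = 18  [terminal]
17. n7.pre = -5  [len(f.lab) - 7]
18. n3.sig = true  [B.lab > -6]
19. n3.off = -9  [S.wid - 4]
20. n11.fin = "ky"  ["ky"]
21. n12.wid = 14  [len(C.fin) + 12]
22. n12.sig = false  [false]
23. n12.cnt = false  [false]
24. n13.lab = "pr"  [terminal]
25. n14.key = 20  [terminal]
26. n15.cnt = -4  [terminal]
27. n12.pre = -5  [(if A.sig then A.wid else h.cnt) - 1]
28. n11.idx = 16  [A.pre * 2 + 26]
29. n16.fin = "yx"  ["yx"]
30. n17.wid = 13  [len(C.fin) + 11]
31. n17.sig = false  [false]
32. n17.cnt = true  [true]
33. n18.key = 12  [terminal]
34. n19.key = 5  [terminal]
35. n20.key = 11  [terminal]
36. n17.pre = 1  [c₁.key - 4]
37. n21.cnt = 22  [terminal]
38. n22.lab = "ux"  [terminal]
39. n16.idx = 4  [4]
40. n2.pre = -7  [C₁.idx + B.off - 2]
41. n23.key = 11  [terminal]
42. n0.wid = 10  [A.pre + 17]
43. n0.lab = true  [true]

16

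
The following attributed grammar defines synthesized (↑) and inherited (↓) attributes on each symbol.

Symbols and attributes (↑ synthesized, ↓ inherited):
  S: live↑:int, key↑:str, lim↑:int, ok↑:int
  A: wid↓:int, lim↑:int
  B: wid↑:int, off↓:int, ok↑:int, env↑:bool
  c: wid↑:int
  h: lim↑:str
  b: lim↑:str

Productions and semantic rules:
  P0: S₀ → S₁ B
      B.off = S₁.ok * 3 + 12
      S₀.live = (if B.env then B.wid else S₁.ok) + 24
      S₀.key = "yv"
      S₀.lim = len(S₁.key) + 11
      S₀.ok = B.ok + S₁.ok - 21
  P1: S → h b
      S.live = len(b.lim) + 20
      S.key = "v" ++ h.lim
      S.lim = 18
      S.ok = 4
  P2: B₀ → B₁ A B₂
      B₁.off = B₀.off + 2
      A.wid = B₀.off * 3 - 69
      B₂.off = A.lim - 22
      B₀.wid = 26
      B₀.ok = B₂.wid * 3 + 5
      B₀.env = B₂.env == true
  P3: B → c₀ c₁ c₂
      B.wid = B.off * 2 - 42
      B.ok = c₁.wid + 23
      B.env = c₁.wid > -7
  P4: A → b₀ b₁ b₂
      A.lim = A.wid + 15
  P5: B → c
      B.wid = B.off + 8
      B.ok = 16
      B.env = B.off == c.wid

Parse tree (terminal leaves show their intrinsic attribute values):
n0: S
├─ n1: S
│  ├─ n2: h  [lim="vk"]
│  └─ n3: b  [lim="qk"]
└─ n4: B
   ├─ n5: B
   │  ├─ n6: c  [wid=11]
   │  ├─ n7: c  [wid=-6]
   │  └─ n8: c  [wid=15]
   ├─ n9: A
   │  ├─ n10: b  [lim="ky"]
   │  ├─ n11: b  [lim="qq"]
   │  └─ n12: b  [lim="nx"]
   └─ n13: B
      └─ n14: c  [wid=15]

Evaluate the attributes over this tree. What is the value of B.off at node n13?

1. n2.lim = "vk"  [terminal]
2. n3.lim = "qk"  [terminal]
3. n1.live = 22  [len(b.lim) + 20]
4. n1.key = "vvk"  ["v" ++ h.lim]
5. n1.lim = 18  [18]
6. n1.ok = 4  [4]
7. n4.off = 24  [S₁.ok * 3 + 12]
8. n5.off = 26  [B₀.off + 2]
9. n6.wid = 11  [terminal]
10. n7.wid = -6  [terminal]
11. n8.wid = 15  [terminal]
12. n5.wid = 10  [B.off * 2 - 42]
13. n5.ok = 17  [c₁.wid + 23]
14. n5.env = true  [c₁.wid > -7]
15. n9.wid = 3  [B₀.off * 3 - 69]
16. n10.lim = "ky"  [terminal]
17. n11.lim = "qq"  [terminal]
18. n12.lim = "nx"  [terminal]
19. n9.lim = 18  [A.wid + 15]
20. n13.off = -4  [A.lim - 22]
21. n14.wid = 15  [terminal]
22. n13.wid = 4  [B.off + 8]
23. n13.ok = 16  [16]
24. n13.env = false  [B.off == c.wid]
25. n4.wid = 26  [26]
26. n4.ok = 17  [B₂.wid * 3 + 5]
27. n4.env = false  [B₂.env == true]
28. n0.live = 28  [(if B.env then B.wid else S₁.ok) + 24]
29. n0.key = "yv"  ["yv"]
30. n0.lim = 14  [len(S₁.key) + 11]
31. n0.ok = 0  [B.ok + S₁.ok - 21]

-4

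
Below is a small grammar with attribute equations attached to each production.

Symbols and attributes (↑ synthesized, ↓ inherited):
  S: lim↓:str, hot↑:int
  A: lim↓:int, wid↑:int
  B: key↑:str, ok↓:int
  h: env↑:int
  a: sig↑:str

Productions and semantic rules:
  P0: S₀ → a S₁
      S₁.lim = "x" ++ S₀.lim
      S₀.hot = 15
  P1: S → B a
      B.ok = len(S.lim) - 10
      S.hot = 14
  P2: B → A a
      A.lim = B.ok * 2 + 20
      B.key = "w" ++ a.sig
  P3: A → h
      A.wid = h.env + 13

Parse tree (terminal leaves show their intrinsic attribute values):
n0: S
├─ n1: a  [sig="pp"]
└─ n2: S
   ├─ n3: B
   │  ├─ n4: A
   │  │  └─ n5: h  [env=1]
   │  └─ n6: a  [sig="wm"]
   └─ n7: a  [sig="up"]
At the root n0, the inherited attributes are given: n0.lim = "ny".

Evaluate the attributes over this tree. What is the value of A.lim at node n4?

1. n0.lim = "ny"  [given at root]
2. n1.sig = "pp"  [terminal]
3. n2.lim = "xny"  ["x" ++ S₀.lim]
4. n3.ok = -7  [len(S.lim) - 10]
5. n4.lim = 6  [B.ok * 2 + 20]
6. n5.env = 1  [terminal]
7. n4.wid = 14  [h.env + 13]
8. n6.sig = "wm"  [terminal]
9. n3.key = "wwm"  ["w" ++ a.sig]
10. n7.sig = "up"  [terminal]
11. n2.hot = 14  [14]
12. n0.hot = 15  [15]

6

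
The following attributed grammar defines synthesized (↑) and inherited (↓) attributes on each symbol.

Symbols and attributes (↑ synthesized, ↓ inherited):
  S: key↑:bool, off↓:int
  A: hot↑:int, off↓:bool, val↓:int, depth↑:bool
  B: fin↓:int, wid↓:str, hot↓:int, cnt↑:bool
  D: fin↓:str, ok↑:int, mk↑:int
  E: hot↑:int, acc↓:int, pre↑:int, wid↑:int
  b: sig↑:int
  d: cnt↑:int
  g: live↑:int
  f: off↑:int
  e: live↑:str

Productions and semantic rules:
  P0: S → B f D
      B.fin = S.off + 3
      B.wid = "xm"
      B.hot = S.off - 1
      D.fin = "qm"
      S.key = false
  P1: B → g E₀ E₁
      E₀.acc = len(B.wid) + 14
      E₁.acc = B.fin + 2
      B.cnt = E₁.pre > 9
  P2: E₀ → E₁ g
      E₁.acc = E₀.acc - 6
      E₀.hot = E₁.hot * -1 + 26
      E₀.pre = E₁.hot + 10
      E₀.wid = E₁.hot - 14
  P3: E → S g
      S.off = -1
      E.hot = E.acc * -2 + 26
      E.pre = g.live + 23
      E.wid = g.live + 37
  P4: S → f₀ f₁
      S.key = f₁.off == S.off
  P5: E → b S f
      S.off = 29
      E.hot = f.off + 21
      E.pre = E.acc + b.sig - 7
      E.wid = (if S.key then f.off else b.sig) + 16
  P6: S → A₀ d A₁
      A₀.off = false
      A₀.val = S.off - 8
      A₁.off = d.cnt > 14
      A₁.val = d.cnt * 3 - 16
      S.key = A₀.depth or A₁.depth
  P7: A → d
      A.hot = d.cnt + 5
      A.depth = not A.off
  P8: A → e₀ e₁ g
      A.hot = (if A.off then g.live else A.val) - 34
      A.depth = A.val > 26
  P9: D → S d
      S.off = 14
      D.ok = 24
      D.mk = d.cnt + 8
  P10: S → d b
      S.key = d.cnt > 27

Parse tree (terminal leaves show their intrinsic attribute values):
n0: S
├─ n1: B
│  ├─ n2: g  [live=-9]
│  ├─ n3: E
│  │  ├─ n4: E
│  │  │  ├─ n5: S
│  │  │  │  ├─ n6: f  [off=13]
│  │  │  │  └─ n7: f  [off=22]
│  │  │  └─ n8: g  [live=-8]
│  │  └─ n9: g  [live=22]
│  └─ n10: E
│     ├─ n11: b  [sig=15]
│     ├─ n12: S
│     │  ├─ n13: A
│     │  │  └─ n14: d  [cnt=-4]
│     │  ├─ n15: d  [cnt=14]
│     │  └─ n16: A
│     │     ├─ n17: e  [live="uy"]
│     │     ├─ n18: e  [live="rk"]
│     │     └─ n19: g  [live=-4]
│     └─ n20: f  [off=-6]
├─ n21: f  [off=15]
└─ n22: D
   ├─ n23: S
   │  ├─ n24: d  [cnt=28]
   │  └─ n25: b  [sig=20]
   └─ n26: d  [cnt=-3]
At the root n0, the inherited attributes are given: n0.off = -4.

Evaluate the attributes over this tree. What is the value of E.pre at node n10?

9

1. n0.off = -4  [given at root]
2. n1.fin = -1  [S.off + 3]
3. n1.wid = "xm"  ["xm"]
4. n1.hot = -5  [S.off - 1]
5. n2.live = -9  [terminal]
6. n3.acc = 16  [len(B.wid) + 14]
7. n4.acc = 10  [E₀.acc - 6]
8. n5.off = -1  [-1]
9. n6.off = 13  [terminal]
10. n7.off = 22  [terminal]
11. n5.key = false  [f₁.off == S.off]
12. n8.live = -8  [terminal]
13. n4.hot = 6  [E.acc * -2 + 26]
14. n4.pre = 15  [g.live + 23]
15. n4.wid = 29  [g.live + 37]
16. n9.live = 22  [terminal]
17. n3.hot = 20  [E₁.hot * -1 + 26]
18. n3.pre = 16  [E₁.hot + 10]
19. n3.wid = -8  [E₁.hot - 14]
20. n10.acc = 1  [B.fin + 2]
21. n11.sig = 15  [terminal]
22. n12.off = 29  [29]
23. n13.off = false  [false]
24. n13.val = 21  [S.off - 8]
25. n14.cnt = -4  [terminal]
26. n13.hot = 1  [d.cnt + 5]
27. n13.depth = true  [not A.off]
28. n15.cnt = 14  [terminal]
29. n16.off = false  [d.cnt > 14]
30. n16.val = 26  [d.cnt * 3 - 16]
31. n17.live = "uy"  [terminal]
32. n18.live = "rk"  [terminal]
33. n19.live = -4  [terminal]
34. n16.hot = -8  [(if A.off then g.live else A.val) - 34]
35. n16.depth = false  [A.val > 26]
36. n12.key = true  [A₀.depth or A₁.depth]
37. n20.off = -6  [terminal]
38. n10.hot = 15  [f.off + 21]
39. n10.pre = 9  [E.acc + b.sig - 7]
40. n10.wid = 10  [(if S.key then f.off else b.sig) + 16]
41. n1.cnt = false  [E₁.pre > 9]
42. n21.off = 15  [terminal]
43. n22.fin = "qm"  ["qm"]
44. n23.off = 14  [14]
45. n24.cnt = 28  [terminal]
46. n25.sig = 20  [terminal]
47. n23.key = true  [d.cnt > 27]
48. n26.cnt = -3  [terminal]
49. n22.ok = 24  [24]
50. n22.mk = 5  [d.cnt + 8]
51. n0.key = false  [false]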